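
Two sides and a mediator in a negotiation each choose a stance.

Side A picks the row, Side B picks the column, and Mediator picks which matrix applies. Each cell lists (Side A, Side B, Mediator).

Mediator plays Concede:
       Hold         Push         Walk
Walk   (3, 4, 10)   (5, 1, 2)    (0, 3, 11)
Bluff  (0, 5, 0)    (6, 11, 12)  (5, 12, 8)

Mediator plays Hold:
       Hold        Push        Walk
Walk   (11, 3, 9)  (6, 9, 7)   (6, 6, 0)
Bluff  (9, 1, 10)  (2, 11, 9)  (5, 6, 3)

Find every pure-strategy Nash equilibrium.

The pure Nash equilibria are (Walk, Hold, Concede), (Walk, Push, Hold), (Bluff, Walk, Concede).

For each player, find the best response to each opponent profile; mutual best responses are the pure NE.
Side A against (Hold, Concede): payoffs 3, 0 → best response Walk.
Side A against (Hold, Hold): payoffs 11, 9 → best response Walk.
Side A against (Push, Concede): payoffs 5, 6 → best response Bluff.
Side A against (Push, Hold): payoffs 6, 2 → best response Walk.
Side A against (Walk, Concede): payoffs 0, 5 → best response Bluff.
Side A against (Walk, Hold): payoffs 6, 5 → best response Walk.
Side B against (Walk, Concede): payoffs 4, 1, 3 → best response Hold.
Side B against (Walk, Hold): payoffs 3, 9, 6 → best response Push.
Side B against (Bluff, Concede): payoffs 5, 11, 12 → best response Walk.
Side B against (Bluff, Hold): payoffs 1, 11, 6 → best response Push.
Mediator against (Walk, Hold): payoffs 10, 9 → best response Concede.
Mediator against (Walk, Push): payoffs 2, 7 → best response Hold.
Mediator against (Walk, Walk): payoffs 11, 0 → best response Concede.
Mediator against (Bluff, Hold): payoffs 0, 10 → best response Hold.
Mediator against (Bluff, Push): payoffs 12, 9 → best response Concede.
Mediator against (Bluff, Walk): payoffs 8, 3 → best response Concede.
Mutual best responses: (Walk, Hold, Concede); (Walk, Push, Hold); (Bluff, Walk, Concede).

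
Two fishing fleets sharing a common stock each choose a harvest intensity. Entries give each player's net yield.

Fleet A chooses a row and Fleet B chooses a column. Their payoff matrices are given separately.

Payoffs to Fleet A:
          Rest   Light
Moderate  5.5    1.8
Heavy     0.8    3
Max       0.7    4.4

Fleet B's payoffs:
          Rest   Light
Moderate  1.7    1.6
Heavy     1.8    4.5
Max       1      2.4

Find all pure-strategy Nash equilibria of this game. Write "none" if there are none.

Fleet A against Rest: payoffs 5.5, 0.8, 0.7 → best response Moderate.
Fleet A against Light: payoffs 1.8, 3, 4.4 → best response Max.
Fleet B against Moderate: payoffs 1.7, 1.6 → best response Rest.
Fleet B against Heavy: payoffs 1.8, 4.5 → best response Light.
Fleet B against Max: payoffs 1, 2.4 → best response Light.
Mutual best responses: (Moderate, Rest); (Max, Light).

The pure Nash equilibria are (Moderate, Rest); (Max, Light).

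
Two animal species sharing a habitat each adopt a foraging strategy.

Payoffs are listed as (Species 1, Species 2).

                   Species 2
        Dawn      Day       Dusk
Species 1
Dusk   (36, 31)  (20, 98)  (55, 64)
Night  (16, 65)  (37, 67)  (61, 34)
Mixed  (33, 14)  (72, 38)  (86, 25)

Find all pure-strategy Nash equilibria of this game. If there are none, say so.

Check each profile: it is a Nash equilibrium iff no player can strictly gain by switching unilaterally.
(Dusk, Dawn): Species 2 can switch to Day (31 → 98). Not NE.
(Dusk, Day): Species 1 can switch to Night (20 → 37). Not NE.
(Dusk, Dusk): Species 1 can switch to Night (55 → 61). Not NE.
(Night, Dawn): Species 1 can switch to Dusk (16 → 36). Not NE.
(Night, Day): Species 1 can switch to Mixed (37 → 72). Not NE.
(Night, Dusk): Species 1 can switch to Mixed (61 → 86). Not NE.
(Mixed, Dawn): Species 1 can switch to Dusk (33 → 36). Not NE.
(Mixed, Day): Species 1 gets 72, best alternative 37; Species 2 gets 38, best alternative 25. No profitable deviation — NE.
(Mixed, Dusk): Species 2 can switch to Day (25 → 38). Not NE.

Pure NE: (Mixed, Day)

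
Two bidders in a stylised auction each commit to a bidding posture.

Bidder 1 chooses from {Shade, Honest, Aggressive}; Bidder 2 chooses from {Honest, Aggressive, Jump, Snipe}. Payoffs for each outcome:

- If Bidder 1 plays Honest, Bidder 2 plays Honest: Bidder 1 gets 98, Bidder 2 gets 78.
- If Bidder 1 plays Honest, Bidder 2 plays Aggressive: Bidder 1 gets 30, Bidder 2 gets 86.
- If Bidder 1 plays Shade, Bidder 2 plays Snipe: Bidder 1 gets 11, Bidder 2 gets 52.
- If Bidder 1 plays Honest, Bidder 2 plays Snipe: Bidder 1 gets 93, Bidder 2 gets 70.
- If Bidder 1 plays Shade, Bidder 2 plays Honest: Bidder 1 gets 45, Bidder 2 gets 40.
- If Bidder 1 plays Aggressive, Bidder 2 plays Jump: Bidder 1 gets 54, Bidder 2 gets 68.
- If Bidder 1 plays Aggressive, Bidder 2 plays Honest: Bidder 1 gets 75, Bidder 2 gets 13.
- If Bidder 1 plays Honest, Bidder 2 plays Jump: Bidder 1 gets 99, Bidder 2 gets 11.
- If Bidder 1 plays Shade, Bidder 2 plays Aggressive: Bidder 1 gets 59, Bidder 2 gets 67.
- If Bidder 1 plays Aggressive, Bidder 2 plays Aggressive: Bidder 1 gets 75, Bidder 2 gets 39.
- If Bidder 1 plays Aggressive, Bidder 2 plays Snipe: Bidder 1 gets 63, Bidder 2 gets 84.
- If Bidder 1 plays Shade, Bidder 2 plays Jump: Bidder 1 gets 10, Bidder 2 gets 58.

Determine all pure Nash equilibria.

No pure-strategy Nash equilibrium.

Bidder 1 against Honest: payoffs 45, 98, 75 → best response Honest.
Bidder 1 against Aggressive: payoffs 59, 30, 75 → best response Aggressive.
Bidder 1 against Jump: payoffs 10, 99, 54 → best response Honest.
Bidder 1 against Snipe: payoffs 11, 93, 63 → best response Honest.
Bidder 2 against Shade: payoffs 40, 67, 58, 52 → best response Aggressive.
Bidder 2 against Honest: payoffs 78, 86, 11, 70 → best response Aggressive.
Bidder 2 against Aggressive: payoffs 13, 39, 68, 84 → best response Snipe.
No profile is a mutual best response for all players.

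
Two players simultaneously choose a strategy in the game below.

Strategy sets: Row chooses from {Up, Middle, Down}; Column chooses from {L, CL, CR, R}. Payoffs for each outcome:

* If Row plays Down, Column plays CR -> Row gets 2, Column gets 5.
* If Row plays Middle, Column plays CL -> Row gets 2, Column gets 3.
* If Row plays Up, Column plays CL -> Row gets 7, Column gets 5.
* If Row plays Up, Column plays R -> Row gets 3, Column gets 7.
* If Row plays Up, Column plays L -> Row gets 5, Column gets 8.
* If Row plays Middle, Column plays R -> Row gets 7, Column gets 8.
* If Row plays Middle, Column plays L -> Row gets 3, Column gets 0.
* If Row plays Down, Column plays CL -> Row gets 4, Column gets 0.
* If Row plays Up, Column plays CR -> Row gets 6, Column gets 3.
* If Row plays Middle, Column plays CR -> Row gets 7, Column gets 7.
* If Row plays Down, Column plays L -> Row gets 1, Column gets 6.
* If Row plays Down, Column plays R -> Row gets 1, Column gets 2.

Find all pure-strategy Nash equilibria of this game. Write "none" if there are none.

Pure-strategy Nash equilibria: (Up, L); (Middle, R)

Row against L: payoffs 5, 3, 1 → best response Up.
Row against CL: payoffs 7, 2, 4 → best response Up.
Row against CR: payoffs 6, 7, 2 → best response Middle.
Row against R: payoffs 3, 7, 1 → best response Middle.
Column against Up: payoffs 8, 5, 3, 7 → best response L.
Column against Middle: payoffs 0, 3, 7, 8 → best response R.
Column against Down: payoffs 6, 0, 5, 2 → best response L.
Mutual best responses: (Up, L); (Middle, R).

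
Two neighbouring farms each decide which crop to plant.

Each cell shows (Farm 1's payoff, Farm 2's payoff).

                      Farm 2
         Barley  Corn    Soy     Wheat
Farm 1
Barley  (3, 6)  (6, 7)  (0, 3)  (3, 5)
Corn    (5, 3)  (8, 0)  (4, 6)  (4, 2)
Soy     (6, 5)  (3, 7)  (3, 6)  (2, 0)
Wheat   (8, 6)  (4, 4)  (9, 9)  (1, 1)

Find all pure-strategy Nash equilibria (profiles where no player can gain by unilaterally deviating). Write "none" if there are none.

(Wheat, Soy)

Farm 1 against Barley: payoffs 3, 5, 6, 8 → best response Wheat.
Farm 1 against Corn: payoffs 6, 8, 3, 4 → best response Corn.
Farm 1 against Soy: payoffs 0, 4, 3, 9 → best response Wheat.
Farm 1 against Wheat: payoffs 3, 4, 2, 1 → best response Corn.
Farm 2 against Barley: payoffs 6, 7, 3, 5 → best response Corn.
Farm 2 against Corn: payoffs 3, 0, 6, 2 → best response Soy.
Farm 2 against Soy: payoffs 5, 7, 6, 0 → best response Corn.
Farm 2 against Wheat: payoffs 6, 4, 9, 1 → best response Soy.
Mutual best responses: (Wheat, Soy).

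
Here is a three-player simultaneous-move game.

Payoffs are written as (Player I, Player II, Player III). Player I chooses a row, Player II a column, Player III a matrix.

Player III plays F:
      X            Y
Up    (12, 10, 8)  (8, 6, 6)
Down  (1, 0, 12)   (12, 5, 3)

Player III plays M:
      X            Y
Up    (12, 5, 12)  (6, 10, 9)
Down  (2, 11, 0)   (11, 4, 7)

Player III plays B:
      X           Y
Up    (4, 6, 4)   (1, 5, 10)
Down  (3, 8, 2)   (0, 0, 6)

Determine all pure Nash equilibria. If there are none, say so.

No pure-strategy Nash equilibrium.

Player I against (X, F): payoffs 12, 1 → best response Up.
Player I against (X, M): payoffs 12, 2 → best response Up.
Player I against (X, B): payoffs 4, 3 → best response Up.
Player I against (Y, F): payoffs 8, 12 → best response Down.
Player I against (Y, M): payoffs 6, 11 → best response Down.
Player I against (Y, B): payoffs 1, 0 → best response Up.
Player II against (Up, F): payoffs 10, 6 → best response X.
Player II against (Up, M): payoffs 5, 10 → best response Y.
Player II against (Up, B): payoffs 6, 5 → best response X.
Player II against (Down, F): payoffs 0, 5 → best response Y.
Player II against (Down, M): payoffs 11, 4 → best response X.
Player II against (Down, B): payoffs 8, 0 → best response X.
Player III against (Up, X): payoffs 8, 12, 4 → best response M.
Player III against (Up, Y): payoffs 6, 9, 10 → best response B.
Player III against (Down, X): payoffs 12, 0, 2 → best response F.
Player III against (Down, Y): payoffs 3, 7, 6 → best response M.
No profile is a mutual best response for all players.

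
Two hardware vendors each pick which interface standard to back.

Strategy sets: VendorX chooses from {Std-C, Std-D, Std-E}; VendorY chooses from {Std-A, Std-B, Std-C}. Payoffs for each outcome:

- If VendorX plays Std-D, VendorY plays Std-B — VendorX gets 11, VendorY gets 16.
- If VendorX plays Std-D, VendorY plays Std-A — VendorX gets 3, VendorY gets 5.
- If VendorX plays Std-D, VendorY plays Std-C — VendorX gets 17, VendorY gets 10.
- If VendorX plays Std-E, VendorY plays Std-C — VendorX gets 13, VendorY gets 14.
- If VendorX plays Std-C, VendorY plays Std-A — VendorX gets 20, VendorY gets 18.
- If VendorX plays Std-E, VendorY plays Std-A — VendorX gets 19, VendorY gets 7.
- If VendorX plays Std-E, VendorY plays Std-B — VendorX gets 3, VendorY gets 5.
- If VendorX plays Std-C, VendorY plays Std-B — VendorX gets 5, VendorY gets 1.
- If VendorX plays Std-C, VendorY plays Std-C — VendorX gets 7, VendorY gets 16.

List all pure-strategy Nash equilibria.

(Std-C, Std-A): VendorX gets 20, best alternative 19; VendorY gets 18, best alternative 16. No profitable deviation — NE.
(Std-C, Std-B): VendorX can switch to Std-D (5 → 11). Not NE.
(Std-C, Std-C): VendorX can switch to Std-D (7 → 17). Not NE.
(Std-D, Std-A): VendorX can switch to Std-C (3 → 20). Not NE.
(Std-D, Std-B): VendorX gets 11, best alternative 5; VendorY gets 16, best alternative 10. No profitable deviation — NE.
(Std-D, Std-C): VendorY can switch to Std-B (10 → 16). Not NE.
(Std-E, Std-A): VendorX can switch to Std-C (19 → 20). Not NE.
(Std-E, Std-B): VendorX can switch to Std-C (3 → 5). Not NE.
(The remaining 1 profile has a profitable deviation by the same check.)

The pure Nash equilibria are (Std-C, Std-A); (Std-D, Std-B).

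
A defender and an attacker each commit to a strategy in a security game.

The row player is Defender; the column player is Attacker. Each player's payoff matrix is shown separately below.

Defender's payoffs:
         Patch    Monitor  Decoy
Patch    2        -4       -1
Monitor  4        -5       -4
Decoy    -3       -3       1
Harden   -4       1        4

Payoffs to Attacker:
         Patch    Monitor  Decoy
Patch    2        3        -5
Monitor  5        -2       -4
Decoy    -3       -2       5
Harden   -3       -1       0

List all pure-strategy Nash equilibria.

(Monitor, Patch), (Harden, Decoy)

Mark each player's best response to every combination of opponents' strategies; a profile where every player is best-responding is a pure Nash equilibrium.
Defender against Patch: payoffs 2, 4, -3, -4 → best response Monitor.
Defender against Monitor: payoffs -4, -5, -3, 1 → best response Harden.
Defender against Decoy: payoffs -1, -4, 1, 4 → best response Harden.
Attacker against Patch: payoffs 2, 3, -5 → best response Monitor.
Attacker against Monitor: payoffs 5, -2, -4 → best response Patch.
Attacker against Decoy: payoffs -3, -2, 5 → best response Decoy.
Attacker against Harden: payoffs -3, -1, 0 → best response Decoy.
Mutual best responses: (Monitor, Patch); (Harden, Decoy).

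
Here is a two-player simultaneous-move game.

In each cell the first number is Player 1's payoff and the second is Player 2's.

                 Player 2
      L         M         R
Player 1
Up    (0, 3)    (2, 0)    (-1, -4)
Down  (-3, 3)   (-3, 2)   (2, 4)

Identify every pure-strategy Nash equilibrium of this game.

Mark each player's best response to every combination of opponents' strategies; a profile where every player is best-responding is a pure Nash equilibrium.
Player 1 against L: payoffs 0, -3 → best response Up.
Player 1 against M: payoffs 2, -3 → best response Up.
Player 1 against R: payoffs -1, 2 → best response Down.
Player 2 against Up: payoffs 3, 0, -4 → best response L.
Player 2 against Down: payoffs 3, 2, 4 → best response R.
Mutual best responses: (Up, L); (Down, R).

The pure Nash equilibria are (Up, L); (Down, R).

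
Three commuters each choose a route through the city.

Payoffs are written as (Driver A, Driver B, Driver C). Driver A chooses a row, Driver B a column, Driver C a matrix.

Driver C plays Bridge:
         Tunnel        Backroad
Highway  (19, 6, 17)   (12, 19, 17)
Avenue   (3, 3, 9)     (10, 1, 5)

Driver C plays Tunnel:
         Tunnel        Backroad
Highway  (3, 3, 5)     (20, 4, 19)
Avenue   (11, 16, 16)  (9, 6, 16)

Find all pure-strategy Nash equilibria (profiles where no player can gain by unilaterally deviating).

Check each profile: it is a Nash equilibrium iff no player can strictly gain by switching unilaterally.
(Highway, Tunnel, Bridge): Driver B can switch to Backroad (6 → 19). Not NE.
(Highway, Tunnel, Tunnel): Driver A can switch to Avenue (3 → 11). Not NE.
(Highway, Backroad, Bridge): Driver C can switch to Tunnel (17 → 19). Not NE.
(Highway, Backroad, Tunnel): Driver A gets 20, best alternative 9; Driver B gets 4, best alternative 3; Driver C gets 19, best alternative 17. No profitable deviation — NE.
(Avenue, Tunnel, Bridge): Driver A can switch to Highway (3 → 19). Not NE.
(Avenue, Tunnel, Tunnel): Driver A gets 11, best alternative 3; Driver B gets 16, best alternative 6; Driver C gets 16, best alternative 9. No profitable deviation — NE.
(Avenue, Backroad, Bridge): Driver A can switch to Highway (10 → 12). Not NE.
(Avenue, Backroad, Tunnel): Driver A can switch to Highway (9 → 20). Not NE.

Pure-strategy Nash equilibria: (Highway, Backroad, Tunnel); (Avenue, Tunnel, Tunnel)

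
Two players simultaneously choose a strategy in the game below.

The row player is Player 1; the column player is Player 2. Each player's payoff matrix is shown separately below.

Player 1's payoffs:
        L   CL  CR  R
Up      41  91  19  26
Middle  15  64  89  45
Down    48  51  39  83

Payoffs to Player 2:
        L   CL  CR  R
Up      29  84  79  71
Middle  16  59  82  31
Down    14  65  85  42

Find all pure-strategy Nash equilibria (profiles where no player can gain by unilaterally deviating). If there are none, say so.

Player 1 against L: payoffs 41, 15, 48 → best response Down.
Player 1 against CL: payoffs 91, 64, 51 → best response Up.
Player 1 against CR: payoffs 19, 89, 39 → best response Middle.
Player 1 against R: payoffs 26, 45, 83 → best response Down.
Player 2 against Up: payoffs 29, 84, 79, 71 → best response CL.
Player 2 against Middle: payoffs 16, 59, 82, 31 → best response CR.
Player 2 against Down: payoffs 14, 65, 85, 42 → best response CR.
Mutual best responses: (Up, CL); (Middle, CR).

The pure Nash equilibria are (Up, CL) and (Middle, CR).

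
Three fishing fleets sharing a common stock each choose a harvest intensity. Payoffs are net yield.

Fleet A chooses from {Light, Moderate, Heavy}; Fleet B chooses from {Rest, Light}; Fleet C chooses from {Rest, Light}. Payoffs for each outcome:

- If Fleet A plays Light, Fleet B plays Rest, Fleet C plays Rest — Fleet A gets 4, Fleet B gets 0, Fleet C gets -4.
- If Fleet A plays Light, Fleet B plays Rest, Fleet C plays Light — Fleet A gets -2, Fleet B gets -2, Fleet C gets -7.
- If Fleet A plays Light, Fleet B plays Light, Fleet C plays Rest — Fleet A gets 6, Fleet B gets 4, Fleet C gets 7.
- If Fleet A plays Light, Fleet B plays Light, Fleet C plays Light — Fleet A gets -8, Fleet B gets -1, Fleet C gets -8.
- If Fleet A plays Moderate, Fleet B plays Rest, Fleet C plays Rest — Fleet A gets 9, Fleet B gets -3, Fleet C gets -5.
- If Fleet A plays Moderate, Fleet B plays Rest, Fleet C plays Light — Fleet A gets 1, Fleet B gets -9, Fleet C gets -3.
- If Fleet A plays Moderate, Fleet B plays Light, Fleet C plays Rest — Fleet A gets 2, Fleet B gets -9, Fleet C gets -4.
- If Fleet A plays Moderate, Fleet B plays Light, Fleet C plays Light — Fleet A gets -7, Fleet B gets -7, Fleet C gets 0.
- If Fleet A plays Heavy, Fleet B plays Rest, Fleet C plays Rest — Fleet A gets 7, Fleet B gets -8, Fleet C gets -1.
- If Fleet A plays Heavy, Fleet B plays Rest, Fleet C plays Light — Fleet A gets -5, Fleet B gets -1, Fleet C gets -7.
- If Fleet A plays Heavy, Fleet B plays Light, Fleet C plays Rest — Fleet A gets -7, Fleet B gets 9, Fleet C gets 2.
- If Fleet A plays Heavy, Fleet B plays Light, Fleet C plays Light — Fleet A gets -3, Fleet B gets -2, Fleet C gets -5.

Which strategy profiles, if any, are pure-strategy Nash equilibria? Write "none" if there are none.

Pure NE: (Light, Light, Rest)

For each strategy profile, look for a profitable unilateral deviation.
(Light, Rest, Rest): Fleet A can switch to Moderate (4 → 9). Not NE.
(Light, Rest, Light): Fleet A can switch to Moderate (-2 → 1). Not NE.
(Light, Light, Rest): Fleet A gets 6, best alternative 2; Fleet B gets 4, best alternative 0; Fleet C gets 7, best alternative -8. No profitable deviation — NE.
(Light, Light, Light): Fleet A can switch to Moderate (-8 → -7). Not NE.
(Moderate, Rest, Rest): Fleet C can switch to Light (-5 → -3). Not NE.
(Moderate, Rest, Light): Fleet B can switch to Light (-9 → -7). Not NE.
(Moderate, Light, Rest): Fleet A can switch to Light (2 → 6). Not NE.
(Moderate, Light, Light): Fleet A can switch to Heavy (-7 → -3). Not NE.
(Heavy, Rest, Rest): Fleet A can switch to Moderate (7 → 9). Not NE.
(Heavy, Rest, Light): Fleet A can switch to Light (-5 → -2). Not NE.
(Heavy, Light, Rest): Fleet A can switch to Light (-7 → 6). Not NE.
(Heavy, Light, Light): Fleet B can switch to Rest (-2 → -1). Not NE.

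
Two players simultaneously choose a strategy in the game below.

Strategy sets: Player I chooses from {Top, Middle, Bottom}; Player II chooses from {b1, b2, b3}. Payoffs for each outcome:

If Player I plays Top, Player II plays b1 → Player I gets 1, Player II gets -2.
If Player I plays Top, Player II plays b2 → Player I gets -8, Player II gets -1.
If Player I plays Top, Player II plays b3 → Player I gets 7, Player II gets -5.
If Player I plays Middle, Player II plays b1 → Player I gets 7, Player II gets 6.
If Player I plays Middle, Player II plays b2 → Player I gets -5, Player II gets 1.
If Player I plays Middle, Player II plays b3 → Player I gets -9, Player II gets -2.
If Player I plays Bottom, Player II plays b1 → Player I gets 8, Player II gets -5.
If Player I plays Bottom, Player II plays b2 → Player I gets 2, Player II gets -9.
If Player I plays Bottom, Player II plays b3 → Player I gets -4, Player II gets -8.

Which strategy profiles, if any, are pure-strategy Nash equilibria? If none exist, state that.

The unique pure-strategy Nash equilibrium is (Bottom, b1).

(Top, b1): Player I can switch to Middle (1 → 7). Not NE.
(Top, b2): Player I can switch to Middle (-8 → -5). Not NE.
(Top, b3): Player II can switch to b1 (-5 → -2). Not NE.
(Middle, b1): Player I can switch to Bottom (7 → 8). Not NE.
(Middle, b2): Player I can switch to Bottom (-5 → 2). Not NE.
(Middle, b3): Player I can switch to Top (-9 → 7). Not NE.
(Bottom, b1): Player I gets 8, best alternative 7; Player II gets -5, best alternative -8. No profitable deviation — NE.
(Bottom, b2): Player II can switch to b1 (-9 → -5). Not NE.
(Bottom, b3): Player I can switch to Top (-4 → 7). Not NE.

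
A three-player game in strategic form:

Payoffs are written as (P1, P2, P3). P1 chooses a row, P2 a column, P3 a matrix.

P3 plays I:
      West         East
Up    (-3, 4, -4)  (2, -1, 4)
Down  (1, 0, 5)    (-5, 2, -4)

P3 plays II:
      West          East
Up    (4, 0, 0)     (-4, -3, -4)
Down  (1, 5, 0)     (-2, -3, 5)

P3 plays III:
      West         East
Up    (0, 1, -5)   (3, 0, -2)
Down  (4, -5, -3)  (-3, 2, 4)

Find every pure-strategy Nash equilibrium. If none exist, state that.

(Up, West, II)

(Up, West, I): P1 can switch to Down (-3 → 1). Not NE.
(Up, West, II): P1 gets 4, best alternative 1; P2 gets 0, best alternative -3; P3 gets 0, best alternative -4. No profitable deviation — NE.
(Up, West, III): P1 can switch to Down (0 → 4). Not NE.
(Up, East, I): P2 can switch to West (-1 → 4). Not NE.
(Up, East, II): P1 can switch to Down (-4 → -2). Not NE.
(Up, East, III): P2 can switch to West (0 → 1). Not NE.
(Down, West, I): P2 can switch to East (0 → 2). Not NE.
(Down, West, II): P1 can switch to Up (1 → 4). Not NE.
(Down, West, III): P2 can switch to East (-5 → 2). Not NE.
(Down, East, I): P1 can switch to Up (-5 → 2). Not NE.
(Down, East, II): P2 can switch to West (-3 → 5). Not NE.
(Down, East, III): P1 can switch to Up (-3 → 3). Not NE.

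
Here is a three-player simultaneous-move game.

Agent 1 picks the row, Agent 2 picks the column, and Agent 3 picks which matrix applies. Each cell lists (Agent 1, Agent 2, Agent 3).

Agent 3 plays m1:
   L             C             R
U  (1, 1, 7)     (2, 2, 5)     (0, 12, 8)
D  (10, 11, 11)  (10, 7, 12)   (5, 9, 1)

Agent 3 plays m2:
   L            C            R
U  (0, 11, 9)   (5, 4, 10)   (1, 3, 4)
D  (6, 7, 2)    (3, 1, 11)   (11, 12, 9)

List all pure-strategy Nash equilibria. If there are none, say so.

The pure Nash equilibria are (D, L, m1), (D, R, m2).

(U, L, m1): Agent 1 can switch to D (1 → 10). Not NE.
(U, L, m2): Agent 1 can switch to D (0 → 6). Not NE.
(U, C, m1): Agent 1 can switch to D (2 → 10). Not NE.
(U, C, m2): Agent 2 can switch to L (4 → 11). Not NE.
(U, R, m1): Agent 1 can switch to D (0 → 5). Not NE.
(U, R, m2): Agent 1 can switch to D (1 → 11). Not NE.
(D, L, m1): Agent 1 gets 10, best alternative 1; Agent 2 gets 11, best alternative 9; Agent 3 gets 11, best alternative 2. No profitable deviation — NE.
(D, L, m2): Agent 2 can switch to R (7 → 12). Not NE.
(D, C, m1): Agent 2 can switch to L (7 → 11). Not NE.
(D, R, m2): Agent 1 gets 11, best alternative 1; Agent 2 gets 12, best alternative 7; Agent 3 gets 9, best alternative 1. No profitable deviation — NE.
(The remaining 2 profiles each have a profitable deviation by the same check.)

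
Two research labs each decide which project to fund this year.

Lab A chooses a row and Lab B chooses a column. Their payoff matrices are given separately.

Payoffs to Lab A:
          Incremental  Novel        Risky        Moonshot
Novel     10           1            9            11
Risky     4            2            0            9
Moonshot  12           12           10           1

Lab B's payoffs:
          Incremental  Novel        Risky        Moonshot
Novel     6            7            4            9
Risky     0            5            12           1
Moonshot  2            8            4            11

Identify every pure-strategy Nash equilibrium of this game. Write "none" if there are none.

The unique pure-strategy Nash equilibrium is (Novel, Moonshot).

Lab A against Incremental: payoffs 10, 4, 12 → best response Moonshot.
Lab A against Novel: payoffs 1, 2, 12 → best response Moonshot.
Lab A against Risky: payoffs 9, 0, 10 → best response Moonshot.
Lab A against Moonshot: payoffs 11, 9, 1 → best response Novel.
Lab B against Novel: payoffs 6, 7, 4, 9 → best response Moonshot.
Lab B against Risky: payoffs 0, 5, 12, 1 → best response Risky.
Lab B against Moonshot: payoffs 2, 8, 4, 11 → best response Moonshot.
Mutual best responses: (Novel, Moonshot).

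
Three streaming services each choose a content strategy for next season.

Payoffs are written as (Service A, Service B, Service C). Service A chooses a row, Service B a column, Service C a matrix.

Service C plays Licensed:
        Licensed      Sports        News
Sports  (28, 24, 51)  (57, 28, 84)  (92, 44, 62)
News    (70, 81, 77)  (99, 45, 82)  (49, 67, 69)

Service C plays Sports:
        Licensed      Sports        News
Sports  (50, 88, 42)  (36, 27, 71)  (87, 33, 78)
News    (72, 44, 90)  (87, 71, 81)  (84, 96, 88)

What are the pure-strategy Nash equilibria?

This game has no pure Nash equilibrium.

(Sports, Licensed, Licensed): Service A can switch to News (28 → 70). Not NE.
(Sports, Licensed, Sports): Service A can switch to News (50 → 72). Not NE.
(Sports, Sports, Licensed): Service A can switch to News (57 → 99). Not NE.
(Sports, Sports, Sports): Service A can switch to News (36 → 87). Not NE.
(Sports, News, Licensed): Service C can switch to Sports (62 → 78). Not NE.
(Sports, News, Sports): Service B can switch to Licensed (33 → 88). Not NE.
(The remaining 6 profiles each have a profitable deviation by the same check.)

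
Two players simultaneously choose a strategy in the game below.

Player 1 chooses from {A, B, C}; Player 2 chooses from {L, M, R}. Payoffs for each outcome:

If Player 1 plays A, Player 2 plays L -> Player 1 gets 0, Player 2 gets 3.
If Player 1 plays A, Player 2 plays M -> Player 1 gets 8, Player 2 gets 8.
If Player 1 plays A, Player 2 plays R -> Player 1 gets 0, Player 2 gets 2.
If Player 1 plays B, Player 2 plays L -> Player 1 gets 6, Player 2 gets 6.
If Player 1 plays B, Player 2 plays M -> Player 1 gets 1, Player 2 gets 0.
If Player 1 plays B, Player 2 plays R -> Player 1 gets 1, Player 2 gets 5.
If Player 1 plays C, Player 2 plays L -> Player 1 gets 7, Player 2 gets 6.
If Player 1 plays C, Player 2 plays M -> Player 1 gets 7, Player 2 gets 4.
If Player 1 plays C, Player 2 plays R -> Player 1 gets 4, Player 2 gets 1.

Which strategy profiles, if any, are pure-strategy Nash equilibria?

Player 1 against L: payoffs 0, 6, 7 → best response C.
Player 1 against M: payoffs 8, 1, 7 → best response A.
Player 1 against R: payoffs 0, 1, 4 → best response C.
Player 2 against A: payoffs 3, 8, 2 → best response M.
Player 2 against B: payoffs 6, 0, 5 → best response L.
Player 2 against C: payoffs 6, 4, 1 → best response L.
Mutual best responses: (A, M); (C, L).

(A, M) and (C, L)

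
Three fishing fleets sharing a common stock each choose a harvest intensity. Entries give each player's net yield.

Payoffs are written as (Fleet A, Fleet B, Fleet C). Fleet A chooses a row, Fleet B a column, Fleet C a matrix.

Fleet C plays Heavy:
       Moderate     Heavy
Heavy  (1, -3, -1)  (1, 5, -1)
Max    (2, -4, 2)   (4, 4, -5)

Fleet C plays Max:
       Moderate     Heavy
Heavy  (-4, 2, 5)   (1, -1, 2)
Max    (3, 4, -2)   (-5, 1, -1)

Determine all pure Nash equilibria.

This game has no pure Nash equilibrium.

(Heavy, Moderate, Heavy): Fleet A can switch to Max (1 → 2). Not NE.
(Heavy, Moderate, Max): Fleet A can switch to Max (-4 → 3). Not NE.
(Heavy, Heavy, Heavy): Fleet A can switch to Max (1 → 4). Not NE.
(Heavy, Heavy, Max): Fleet B can switch to Moderate (-1 → 2). Not NE.
(Max, Moderate, Heavy): Fleet B can switch to Heavy (-4 → 4). Not NE.
(Max, Moderate, Max): Fleet C can switch to Heavy (-2 → 2). Not NE.
(The remaining 2 profiles each have a profitable deviation by the same check.)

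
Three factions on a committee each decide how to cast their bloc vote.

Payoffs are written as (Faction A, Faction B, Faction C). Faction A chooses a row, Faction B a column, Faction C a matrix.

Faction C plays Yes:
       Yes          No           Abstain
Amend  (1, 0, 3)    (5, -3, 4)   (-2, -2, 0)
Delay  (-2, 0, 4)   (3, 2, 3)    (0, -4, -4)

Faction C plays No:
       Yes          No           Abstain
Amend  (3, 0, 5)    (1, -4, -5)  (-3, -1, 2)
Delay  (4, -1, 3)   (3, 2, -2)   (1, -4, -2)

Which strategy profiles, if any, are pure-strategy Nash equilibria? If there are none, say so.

This game has no pure Nash equilibrium.

(Amend, Yes, Yes): Faction C can switch to No (3 → 5). Not NE.
(Amend, Yes, No): Faction A can switch to Delay (3 → 4). Not NE.
(Amend, No, Yes): Faction B can switch to Yes (-3 → 0). Not NE.
(Amend, No, No): Faction A can switch to Delay (1 → 3). Not NE.
(Amend, Abstain, Yes): Faction A can switch to Delay (-2 → 0). Not NE.
(Amend, Abstain, No): Faction A can switch to Delay (-3 → 1). Not NE.
(Delay, Yes, Yes): Faction A can switch to Amend (-2 → 1). Not NE.
(Delay, Yes, No): Faction B can switch to No (-1 → 2). Not NE.
(Delay, No, Yes): Faction A can switch to Amend (3 → 5). Not NE.
(Delay, No, No): Faction C can switch to Yes (-2 → 3). Not NE.
(Delay, Abstain, Yes): Faction B can switch to Yes (-4 → 0). Not NE.
(Delay, Abstain, No): Faction B can switch to Yes (-4 → -1). Not NE.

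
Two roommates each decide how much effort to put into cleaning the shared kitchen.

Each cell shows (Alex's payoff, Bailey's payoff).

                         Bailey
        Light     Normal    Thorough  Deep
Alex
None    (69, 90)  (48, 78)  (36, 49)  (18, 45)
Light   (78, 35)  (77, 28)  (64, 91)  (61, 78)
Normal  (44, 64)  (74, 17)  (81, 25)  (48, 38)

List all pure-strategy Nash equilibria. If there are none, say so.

(None, Light): Alex can switch to Light (69 → 78). Not NE.
(None, Normal): Alex can switch to Light (48 → 77). Not NE.
(None, Thorough): Alex can switch to Light (36 → 64). Not NE.
(None, Deep): Alex can switch to Light (18 → 61). Not NE.
(Light, Light): Bailey can switch to Thorough (35 → 91). Not NE.
(Light, Normal): Bailey can switch to Light (28 → 35). Not NE.
(Light, Thorough): Alex can switch to Normal (64 → 81). Not NE.
(Light, Deep): Bailey can switch to Thorough (78 → 91). Not NE.
(Normal, Light): Alex can switch to None (44 → 69). Not NE.
(Normal, Normal): Alex can switch to Light (74 → 77). Not NE.
(Normal, Thorough): Bailey can switch to Light (25 → 64). Not NE.
(Normal, Deep): Alex can switch to Light (48 → 61). Not NE.

No pure-strategy Nash equilibrium.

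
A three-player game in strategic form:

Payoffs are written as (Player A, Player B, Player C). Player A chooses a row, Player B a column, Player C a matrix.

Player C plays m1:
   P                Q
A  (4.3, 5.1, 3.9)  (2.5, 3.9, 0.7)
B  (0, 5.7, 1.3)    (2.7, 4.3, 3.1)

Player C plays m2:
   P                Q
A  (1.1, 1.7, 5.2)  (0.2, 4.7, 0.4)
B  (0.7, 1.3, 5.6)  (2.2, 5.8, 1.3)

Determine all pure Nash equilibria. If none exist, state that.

For each player, find the best response to each opponent profile; mutual best responses are the pure NE.
Player A against (P, m1): payoffs 4.3, 0 → best response A.
Player A against (P, m2): payoffs 1.1, 0.7 → best response A.
Player A against (Q, m1): payoffs 2.5, 2.7 → best response B.
Player A against (Q, m2): payoffs 0.2, 2.2 → best response B.
Player B against (A, m1): payoffs 5.1, 3.9 → best response P.
Player B against (A, m2): payoffs 1.7, 4.7 → best response Q.
Player B against (B, m1): payoffs 5.7, 4.3 → best response P.
Player B against (B, m2): payoffs 1.3, 5.8 → best response Q.
Player C against (A, P): payoffs 3.9, 5.2 → best response m2.
Player C against (A, Q): payoffs 0.7, 0.4 → best response m1.
Player C against (B, P): payoffs 1.3, 5.6 → best response m2.
Player C against (B, Q): payoffs 3.1, 1.3 → best response m1.
No profile is a mutual best response for all players.

There is no pure-strategy Nash equilibrium.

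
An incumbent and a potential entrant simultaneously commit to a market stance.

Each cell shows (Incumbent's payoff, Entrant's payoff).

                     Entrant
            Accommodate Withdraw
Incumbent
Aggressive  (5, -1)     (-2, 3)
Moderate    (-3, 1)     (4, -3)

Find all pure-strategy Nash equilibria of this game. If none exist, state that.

(Aggressive, Accommodate): Entrant can switch to Withdraw (-1 → 3). Not NE.
(Aggressive, Withdraw): Incumbent can switch to Moderate (-2 → 4). Not NE.
(Moderate, Accommodate): Incumbent can switch to Aggressive (-3 → 5). Not NE.
(Moderate, Withdraw): Entrant can switch to Accommodate (-3 → 1). Not NE.

This game has no pure Nash equilibrium.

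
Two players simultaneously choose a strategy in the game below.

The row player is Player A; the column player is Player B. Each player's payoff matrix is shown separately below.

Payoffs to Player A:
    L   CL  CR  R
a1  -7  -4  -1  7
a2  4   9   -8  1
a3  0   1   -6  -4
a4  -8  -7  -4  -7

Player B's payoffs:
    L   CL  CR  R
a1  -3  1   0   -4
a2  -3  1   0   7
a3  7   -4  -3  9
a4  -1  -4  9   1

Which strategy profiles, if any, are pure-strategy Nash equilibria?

No pure-strategy Nash equilibrium.

For each player, find the best response to each opponent profile; mutual best responses are the pure NE.
Player A against L: payoffs -7, 4, 0, -8 → best response a2.
Player A against CL: payoffs -4, 9, 1, -7 → best response a2.
Player A against CR: payoffs -1, -8, -6, -4 → best response a1.
Player A against R: payoffs 7, 1, -4, -7 → best response a1.
Player B against a1: payoffs -3, 1, 0, -4 → best response CL.
Player B against a2: payoffs -3, 1, 0, 7 → best response R.
Player B against a3: payoffs 7, -4, -3, 9 → best response R.
Player B against a4: payoffs -1, -4, 9, 1 → best response CR.
No profile is a mutual best response for all players.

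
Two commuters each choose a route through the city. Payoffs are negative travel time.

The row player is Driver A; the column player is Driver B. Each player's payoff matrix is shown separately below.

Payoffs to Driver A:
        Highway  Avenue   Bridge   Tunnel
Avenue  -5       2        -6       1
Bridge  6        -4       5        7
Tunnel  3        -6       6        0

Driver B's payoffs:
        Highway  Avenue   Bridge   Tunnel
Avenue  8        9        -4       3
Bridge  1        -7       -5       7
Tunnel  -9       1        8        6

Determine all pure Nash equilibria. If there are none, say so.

For each player, find the best response to each opponent profile; mutual best responses are the pure NE.
Driver A against Highway: payoffs -5, 6, 3 → best response Bridge.
Driver A against Avenue: payoffs 2, -4, -6 → best response Avenue.
Driver A against Bridge: payoffs -6, 5, 6 → best response Tunnel.
Driver A against Tunnel: payoffs 1, 7, 0 → best response Bridge.
Driver B against Avenue: payoffs 8, 9, -4, 3 → best response Avenue.
Driver B against Bridge: payoffs 1, -7, -5, 7 → best response Tunnel.
Driver B against Tunnel: payoffs -9, 1, 8, 6 → best response Bridge.
Mutual best responses: (Avenue, Avenue); (Bridge, Tunnel); (Tunnel, Bridge).

Pure-strategy Nash equilibria: (Avenue, Avenue); (Bridge, Tunnel); (Tunnel, Bridge)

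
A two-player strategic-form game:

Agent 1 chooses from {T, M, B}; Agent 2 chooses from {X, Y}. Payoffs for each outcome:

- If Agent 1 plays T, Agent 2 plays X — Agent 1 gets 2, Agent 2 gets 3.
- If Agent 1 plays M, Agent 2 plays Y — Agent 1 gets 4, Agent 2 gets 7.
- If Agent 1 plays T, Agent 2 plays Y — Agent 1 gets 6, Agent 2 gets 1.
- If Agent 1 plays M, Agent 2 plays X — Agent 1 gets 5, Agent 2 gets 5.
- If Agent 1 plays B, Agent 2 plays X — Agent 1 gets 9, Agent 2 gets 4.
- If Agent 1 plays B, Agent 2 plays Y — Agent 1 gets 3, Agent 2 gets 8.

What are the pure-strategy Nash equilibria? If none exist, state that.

No pure-strategy Nash equilibrium.

Agent 1 against X: payoffs 2, 5, 9 → best response B.
Agent 1 against Y: payoffs 6, 4, 3 → best response T.
Agent 2 against T: payoffs 3, 1 → best response X.
Agent 2 against M: payoffs 5, 7 → best response Y.
Agent 2 against B: payoffs 4, 8 → best response Y.
No profile is a mutual best response for all players.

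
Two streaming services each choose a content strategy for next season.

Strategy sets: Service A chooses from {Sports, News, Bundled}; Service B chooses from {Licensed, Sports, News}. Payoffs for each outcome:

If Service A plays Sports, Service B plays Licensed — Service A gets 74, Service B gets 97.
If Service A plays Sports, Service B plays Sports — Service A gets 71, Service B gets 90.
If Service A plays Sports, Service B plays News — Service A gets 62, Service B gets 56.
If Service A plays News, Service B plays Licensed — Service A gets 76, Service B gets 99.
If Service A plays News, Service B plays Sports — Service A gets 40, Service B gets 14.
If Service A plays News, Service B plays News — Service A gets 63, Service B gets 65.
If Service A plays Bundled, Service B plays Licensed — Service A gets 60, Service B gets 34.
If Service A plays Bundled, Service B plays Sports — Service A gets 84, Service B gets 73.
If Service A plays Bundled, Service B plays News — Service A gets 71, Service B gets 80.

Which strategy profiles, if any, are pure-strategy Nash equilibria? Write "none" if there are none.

Service A against Licensed: payoffs 74, 76, 60 → best response News.
Service A against Sports: payoffs 71, 40, 84 → best response Bundled.
Service A against News: payoffs 62, 63, 71 → best response Bundled.
Service B against Sports: payoffs 97, 90, 56 → best response Licensed.
Service B against News: payoffs 99, 14, 65 → best response Licensed.
Service B against Bundled: payoffs 34, 73, 80 → best response News.
Mutual best responses: (News, Licensed); (Bundled, News).

The pure Nash equilibria are (News, Licensed), (Bundled, News).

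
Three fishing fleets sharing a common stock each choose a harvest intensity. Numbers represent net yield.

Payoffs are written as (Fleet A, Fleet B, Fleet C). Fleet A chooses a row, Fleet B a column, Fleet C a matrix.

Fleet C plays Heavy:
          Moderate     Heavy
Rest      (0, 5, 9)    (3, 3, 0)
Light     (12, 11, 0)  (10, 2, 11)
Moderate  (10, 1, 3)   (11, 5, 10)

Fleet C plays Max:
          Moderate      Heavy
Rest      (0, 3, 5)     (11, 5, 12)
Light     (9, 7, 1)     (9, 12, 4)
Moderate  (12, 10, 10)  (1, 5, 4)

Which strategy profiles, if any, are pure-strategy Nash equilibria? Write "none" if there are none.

For each strategy profile, look for a profitable unilateral deviation.
(Rest, Moderate, Heavy): Fleet A can switch to Light (0 → 12). Not NE.
(Rest, Moderate, Max): Fleet A can switch to Light (0 → 9). Not NE.
(Rest, Heavy, Heavy): Fleet A can switch to Light (3 → 10). Not NE.
(Rest, Heavy, Max): Fleet A gets 11, best alternative 9; Fleet B gets 5, best alternative 3; Fleet C gets 12, best alternative 0. No profitable deviation — NE.
(Light, Moderate, Heavy): Fleet C can switch to Max (0 → 1). Not NE.
(Light, Moderate, Max): Fleet A can switch to Moderate (9 → 12). Not NE.
(Light, Heavy, Heavy): Fleet A can switch to Moderate (10 → 11). Not NE.
(Light, Heavy, Max): Fleet A can switch to Rest (9 → 11). Not NE.
(Moderate, Moderate, Heavy): Fleet A can switch to Light (10 → 12). Not NE.
(Moderate, Moderate, Max): Fleet A gets 12, best alternative 9; Fleet B gets 10, best alternative 5; Fleet C gets 10, best alternative 3. No profitable deviation — NE.
(Moderate, Heavy, Heavy): Fleet A gets 11, best alternative 10; Fleet B gets 5, best alternative 1; Fleet C gets 10, best alternative 4. No profitable deviation — NE.
(The remaining 1 profile has a profitable deviation by the same check.)

The pure Nash equilibria are (Rest, Heavy, Max), (Moderate, Moderate, Max), (Moderate, Heavy, Heavy).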